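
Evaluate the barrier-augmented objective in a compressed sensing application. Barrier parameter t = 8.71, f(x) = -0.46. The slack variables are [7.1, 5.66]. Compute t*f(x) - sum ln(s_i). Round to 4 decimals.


Step 1: Compute log-barrier.
ln values: [1.9601, 1.7334]
phi = -(1.9601 + 1.7334) = -3.6935
Step 2: Compute augmented objective.
t*f(x) = 8.71*-0.46 = -4.0066
Total = -4.0066 - 3.6935 = -7.7001


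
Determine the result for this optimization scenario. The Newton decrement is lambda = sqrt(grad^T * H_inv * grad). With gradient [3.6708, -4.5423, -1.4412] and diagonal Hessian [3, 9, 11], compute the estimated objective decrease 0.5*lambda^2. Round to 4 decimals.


Step 1: H is diagonal, so H^(-1) * g = [1.2236, -0.5047, -0.131].
Step 2: g^T H^(-1) g = sum_i g_i^2 / H_ii
  = (3.6708)^2/3 + (-4.5423)^2/9 + (-1.4412)^2/11
  = 4.4916 + 2.2925 + 0.1888 = 6.9729
Step 3: Objective decrease = 0.5 * g^T H^(-1) g = 3.4865


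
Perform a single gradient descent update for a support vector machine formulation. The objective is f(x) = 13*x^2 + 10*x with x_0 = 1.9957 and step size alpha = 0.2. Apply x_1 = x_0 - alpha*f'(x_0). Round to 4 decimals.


We compute the gradient at x_0 and apply the update.
f'(x) = 26*x + 10
f'(1.9957) = 26*1.9957 + 10 = 61.8882
x_1 = 1.9957 - 0.2*61.8882 = -10.3819


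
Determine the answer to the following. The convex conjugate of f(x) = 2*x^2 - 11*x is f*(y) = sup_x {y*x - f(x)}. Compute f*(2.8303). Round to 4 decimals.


f*(y) = sup_x {y*x - a*x^2 - b*x} = sup_x {(y-b)*x - a*x^2}
FOC: (y - b) - 2a*x = 0 => x* = (y - b)/(2a)
x* = (2.8303 + 11)/(2*2) = 3.4576
f*(2.8303) = (y-b)^2/(4a) = (2.8303 + 11)^2/(4*2)
= 191.2772/8 = 23.9096


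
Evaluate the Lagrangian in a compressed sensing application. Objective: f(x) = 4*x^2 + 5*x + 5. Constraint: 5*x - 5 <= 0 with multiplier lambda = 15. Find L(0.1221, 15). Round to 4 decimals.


Step 1: Evaluate f(x).
f(0.1221) = 4*0.1221^2 + 5*0.1221 + 5 = 5.6701
Step 2: Evaluate g(x).
g(0.1221) = 5*0.1221 - 5 = -4.3895
Step 3: Compute Lagrangian.
L = 5.6701 + 15*-4.3895 = -60.1724


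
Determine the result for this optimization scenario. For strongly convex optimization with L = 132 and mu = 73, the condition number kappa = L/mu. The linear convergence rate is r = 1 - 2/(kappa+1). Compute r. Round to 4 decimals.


Step 1: Compute the condition number.
kappa = L/mu = 132/73 = 1.8082
Step 2: Compute the convergence rate.
r = 1 - 2/(kappa + 1) = 1 - 2*mu/(L + mu) = (L - mu)/(L + mu) = 59/205 = 0.2878


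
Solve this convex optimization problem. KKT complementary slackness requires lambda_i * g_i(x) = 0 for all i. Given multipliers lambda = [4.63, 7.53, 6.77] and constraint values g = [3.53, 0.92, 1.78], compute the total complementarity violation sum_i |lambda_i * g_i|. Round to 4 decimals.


KKT complementary slackness check:
lambda_1 * g_1 = 4.63 * 3.53 = 16.3439
lambda_2 * g_2 = 7.53 * 0.92 = 6.9276
lambda_3 * g_3 = 6.77 * 1.78 = 12.0506
Total violation = 16.3439 + 6.9276 + 12.0506 = 35.3221


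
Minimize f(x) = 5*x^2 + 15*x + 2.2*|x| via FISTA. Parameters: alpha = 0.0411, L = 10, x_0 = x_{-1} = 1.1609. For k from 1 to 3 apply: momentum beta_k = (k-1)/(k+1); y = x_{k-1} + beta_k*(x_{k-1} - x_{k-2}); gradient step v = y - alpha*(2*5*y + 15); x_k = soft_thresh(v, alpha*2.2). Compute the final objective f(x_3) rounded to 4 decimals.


FISTA on f(x) = 5*x^2 + 15*x + 2.2*|x|
L = 10, alpha = 0.0411
Iteration 1: beta = 0.0, y = 1.1609 + 0.0*(1.1609 - 1.1609) = 1.1609
  grad(y) = 26.609, v = y - alpha*grad = 0.0673
  prox(v) = soft_thresh(0.0673, 0.0904) = 0.0
Iteration 2: beta = 0.3333, y = 0.0 + 0.3333*(0.0 - 1.1609) = -0.387
  grad(y) = 11.1303, v = y - alpha*grad = -0.8444
  prox(v) = soft_thresh(-0.8444, 0.0904) = -0.754
Iteration 3: beta = 0.5, y = -0.754 + 0.5*(-0.754 - 0.0) = -1.131
  grad(y) = 3.6899, v = y - alpha*grad = -1.2827
  prox(v) = soft_thresh(-1.2827, 0.0904) = -1.1922
f(x_3) = 5*(-1.1922)^2 + 15*(-1.1922) + 2.2*|-1.1922| = -8.1535


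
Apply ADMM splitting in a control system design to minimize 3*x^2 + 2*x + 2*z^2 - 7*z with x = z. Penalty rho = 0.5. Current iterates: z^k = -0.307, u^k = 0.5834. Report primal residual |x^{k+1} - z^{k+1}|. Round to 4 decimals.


ADMM iteration with rho = 0.5, z^k = -0.307, u^k = 0.5834
Step 1: x-update.
Minimize 3*x^2 + 2*x + (0.5/2)*(x + 0.307 + 0.5834)^2
FOC: (2*3 + 0.5)*x = -2 + 0.5*(-0.307 - 0.5834)
x^{k+1} = -0.3762
Step 2: z-update.
Minimize 2*z^2 - 7*z + (0.5/2)*(-0.3762 - z + 0.5834)^2
FOC: (2*2 + 0.5)*z = 7 + 0.5*(-0.3762 + 0.5834)
z^{k+1} = 1.5786
Step 3: u-update.
u^{k+1} = 0.5834 - 0.3762 - 1.5786 = -1.3714
Step 4: Primal residual = |-0.3762 - 1.5786| = 1.9548


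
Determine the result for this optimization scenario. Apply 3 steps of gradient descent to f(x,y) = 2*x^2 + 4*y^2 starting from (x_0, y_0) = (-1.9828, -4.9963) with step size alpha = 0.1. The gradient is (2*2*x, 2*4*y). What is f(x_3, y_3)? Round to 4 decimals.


Gradient descent on f(x,y) = 2*x^2 + 4*y^2.
Starting point: (-1.9828, -4.9963), alpha = 0.1
Step 1: grad_x = 2*2*-1.9828 = -7.9312, grad_y = 2*4*-4.9963 = -39.9704
  x_1 = -1.9828 - 0.1*-7.9312 = -1.1897
  y_1 = -4.9963 - 0.1*-39.9704 = -0.9993
Step 2: grad_x = 2*2*-1.1897 = -4.7587, grad_y = 2*4*-0.9993 = -7.9941
  x_2 = -1.1897 - 0.1*-4.7587 = -0.7138
  y_2 = -0.9993 - 0.1*-7.9941 = -0.1999
Step 3: grad_x = 2*2*-0.7138 = -2.8552, grad_y = 2*4*-0.1999 = -1.5988
  x_3 = -0.7138 - 0.1*-2.8552 = -0.4283
  y_3 = -0.1999 - 0.1*-1.5988 = -0.04
f(-0.4283, -0.04) = 2*(-0.4283)^2 + 4*(-0.04)^2 = 0.3732


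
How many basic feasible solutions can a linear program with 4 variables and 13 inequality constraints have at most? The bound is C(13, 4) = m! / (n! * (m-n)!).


Each vertex corresponds to some choice of n active constraints out of m, so the number of vertices is at most C(m, n) = m! / (n!(m-n)!).
m = 13, n = 4
Numerator: 13 * 12 * 11 * 10
Denominator: 4! = 24
C(13, 4) = 715


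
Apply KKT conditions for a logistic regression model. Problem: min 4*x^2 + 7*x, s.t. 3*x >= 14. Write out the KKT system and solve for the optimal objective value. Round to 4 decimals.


Step 1: Try lambda = 0 (constraint inactive).
x_unc = -7/(2*4) = -0.875
Check: 3*-0.875 = -2.625 < 14 -- violated!
Step 2: Constraint must be active: 3*x = 14
x* = 14/3 = 4.6667 (rounded; the exact value 14/3 is used below)
lambda = (2*4*(14/3) + 7)/3 = 14.7778
Step 3: Compute optimal value.
f(x*) = 4*(14/3)^2 + 7*(14/3) = 119.7778


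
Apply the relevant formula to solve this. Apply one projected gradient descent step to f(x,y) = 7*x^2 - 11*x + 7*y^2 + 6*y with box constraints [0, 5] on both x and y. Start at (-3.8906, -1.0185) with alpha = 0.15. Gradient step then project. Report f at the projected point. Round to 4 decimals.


Step 1: Compute gradient at (-3.8906, -1.0185).
grad_x = 2*7*-3.8906 - 11 = -65.4684
grad_y = 2*7*-1.0185 + 6 = -8.259
Step 2: Gradient step.
x_raw = -3.8906 - 0.15*-65.4684 = 5.9297
y_raw = -1.0185 - 0.15*-8.259 = 0.2204
Step 3: Project onto [0, 5].
x_proj = clip(5.9297) = 5.0
y_proj = clip(0.2204) = 0.2204
Step 4: Evaluate f.
f(5.0, 0.2204) = 121.662


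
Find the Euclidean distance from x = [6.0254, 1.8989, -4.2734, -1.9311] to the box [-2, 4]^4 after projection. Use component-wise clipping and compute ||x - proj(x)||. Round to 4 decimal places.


Project each component onto [-2, 4].
clip(6.0254) = 4.0, clip(1.8989) = 1.8989, clip(-4.2734) = -2.0, clip(-1.9311) = -1.9311
Projection = [4.0, 1.8989, -2.0, -1.9311]
Squared diffs: [4.1022, 0.0, 5.1683, 0.0]
Distance = sqrt(9.2705) = 3.0448


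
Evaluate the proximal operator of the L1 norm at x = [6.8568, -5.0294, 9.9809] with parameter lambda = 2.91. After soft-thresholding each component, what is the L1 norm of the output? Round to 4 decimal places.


Soft-thresholding with lambda = 2.91:
prox(6.8568) = sign(6.8568)*max(|6.8568| - 2.91, 0) = 3.9468
prox(-5.0294) = sign(-5.0294)*max(|-5.0294| - 2.91, 0) = -2.1194
prox(9.9809) = sign(9.9809)*max(|9.9809| - 2.91, 0) = 7.0709
prox(x) = [3.9468, -2.1194, 7.0709]
||prox(x)||_1 = 3.9468 + 2.1194 + 7.0709 = 13.1371


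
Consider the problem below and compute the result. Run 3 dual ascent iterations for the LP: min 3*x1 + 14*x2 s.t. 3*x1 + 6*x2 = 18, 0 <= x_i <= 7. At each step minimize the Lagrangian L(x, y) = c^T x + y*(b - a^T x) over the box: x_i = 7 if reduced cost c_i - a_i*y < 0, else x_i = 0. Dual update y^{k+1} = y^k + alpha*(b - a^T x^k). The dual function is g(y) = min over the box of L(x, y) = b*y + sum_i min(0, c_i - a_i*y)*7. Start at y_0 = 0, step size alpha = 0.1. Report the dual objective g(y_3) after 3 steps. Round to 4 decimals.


Dual ascent for LP: min 3*x1 + 14*x2, 3*x1 + 6*x2 = 18, 0 <= x_i <= 7
Step 1: y^k = 0.0, reduced costs: (3.0, 14.0)
  x^k = (0.0, 0.0), subgradient = b - a^T x = 18.0
  y^{k+1} = 0.0 + 0.1*18.0 = 1.8
Step 2: y^k = 1.8, reduced costs: (-2.4, 3.2)
  x^k = (7.0, 0.0), subgradient = b - a^T x = -3.0
  y^{k+1} = 1.8 + 0.1*-3.0 = 1.5
Step 3: y^k = 1.5, reduced costs: (-1.5, 5.0)
  x^k = (7.0, 0.0), subgradient = b - a^T x = -3.0
  y^{k+1} = 1.5 + 0.1*-3.0 = 1.2
Dual objective at y_3 = 1.2: reduced costs (-0.6, 6.8), box minimizer x = (7.0, 0.0)
g(y_3) = b*y + (c1 - a1*y)*x1 + (c2 - a2*y)*x2 = 18*1.2 + (-0.6)*7.0 + 6.8*0.0 = 21.6 - 4.2 + 0.0 = 17.4


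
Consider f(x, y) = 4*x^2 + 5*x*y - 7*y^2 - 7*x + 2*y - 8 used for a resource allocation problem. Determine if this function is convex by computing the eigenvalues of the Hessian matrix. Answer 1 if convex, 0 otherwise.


The Hessian of f(x,y) = 4*x^2 + 5*x*y - 7*y^2 - 7*x + 2*y - 8 is:
H = [[8, 5], [5, -14]]
Trace = 8 - 14 = -6
Determinant = 8*-14 - (5)^2 = -137
Discriminant = (-6)^2 - 4*-137 = 584.0
Eigenvalues: lambda_1 = -15.083, lambda_2 = 9.083
The function is not convex.

0


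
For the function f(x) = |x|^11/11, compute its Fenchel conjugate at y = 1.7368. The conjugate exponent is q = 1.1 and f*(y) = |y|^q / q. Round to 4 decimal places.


The conjugate exponent q satisfies 1/p + 1/q = 1.
p = 11, so q = 11/(11 - 1) = 1.1
|y|^q = 1.7368^1.1 = 1.8354
f*(1.7368) = 1.8354 / 1.1 = 1.6685


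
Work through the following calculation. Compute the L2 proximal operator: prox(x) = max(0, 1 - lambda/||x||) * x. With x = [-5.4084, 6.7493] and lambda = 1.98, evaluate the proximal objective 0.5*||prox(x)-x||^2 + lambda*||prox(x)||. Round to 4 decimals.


Step 1: Compute ||x||.
||x|| = 8.6489
Step 2: Compute scaling factor.
scale = max(0, 1 - 1.98/8.6489) = 0.7711
Step 3: prox(x) = [-4.1703, 5.2042]
||prox(x)|| = 6.6689
Step 4: Proximal objective.
0.5*||prox-x||^2 = 1.9602
lambda*||prox|| = 13.2044
Total = 15.1647


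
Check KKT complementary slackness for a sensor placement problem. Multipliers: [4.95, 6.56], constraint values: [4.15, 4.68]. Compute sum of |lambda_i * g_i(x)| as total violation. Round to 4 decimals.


KKT complementary slackness check:
lambda_1 * g_1 = 4.95 * 4.15 = 20.5425
lambda_2 * g_2 = 6.56 * 4.68 = 30.7008
Total violation = 20.5425 + 30.7008 = 51.2433


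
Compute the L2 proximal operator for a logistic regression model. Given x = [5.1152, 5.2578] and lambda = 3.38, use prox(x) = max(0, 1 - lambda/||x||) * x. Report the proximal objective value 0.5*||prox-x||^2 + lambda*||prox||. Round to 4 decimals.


Step 1: Compute ||x||.
||x|| = 7.3355
Step 2: Compute scaling factor.
scale = max(0, 1 - 3.38/7.3355) = 0.5392
Step 3: prox(x) = [2.7583, 2.8352]
||prox(x)|| = 3.9555
Step 4: Proximal objective.
0.5*||prox-x||^2 = 5.7122
lambda*||prox|| = 13.3696
Total = 19.0818


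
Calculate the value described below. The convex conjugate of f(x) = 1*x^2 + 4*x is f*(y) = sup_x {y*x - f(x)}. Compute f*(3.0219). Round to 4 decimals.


f*(y) = sup_x {y*x - a*x^2 - b*x} = sup_x {(y-b)*x - a*x^2}
FOC: (y - b) - 2a*x = 0 => x* = (y - b)/(2a)
x* = (3.0219 - 4)/(2*1) = -0.4891
f*(3.0219) = (y-b)^2/(4a) = (3.0219 - 4)^2/(4*1)
= 0.9567/4 = 0.2392


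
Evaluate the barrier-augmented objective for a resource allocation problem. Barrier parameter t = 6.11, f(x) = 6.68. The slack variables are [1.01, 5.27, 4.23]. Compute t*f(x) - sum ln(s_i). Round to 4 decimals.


Step 1: Compute log-barrier.
ln values: [0.01, 1.662, 1.4422]
phi = -(0.01 + 1.662 + 1.4422) = -3.1142
Step 2: Compute augmented objective.
t*f(x) = 6.11*6.68 = 40.8148
Total = 40.8148 - 3.1142 = 37.7006


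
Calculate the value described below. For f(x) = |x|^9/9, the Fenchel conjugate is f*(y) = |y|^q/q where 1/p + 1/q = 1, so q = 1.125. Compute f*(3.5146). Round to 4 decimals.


The conjugate exponent q satisfies 1/p + 1/q = 1.
p = 9, so q = 9/(9 - 1) = 1.125
|y|^q = 3.5146^1.125 = 4.1125
f*(3.5146) = 4.1125 / 1.125 = 3.6556


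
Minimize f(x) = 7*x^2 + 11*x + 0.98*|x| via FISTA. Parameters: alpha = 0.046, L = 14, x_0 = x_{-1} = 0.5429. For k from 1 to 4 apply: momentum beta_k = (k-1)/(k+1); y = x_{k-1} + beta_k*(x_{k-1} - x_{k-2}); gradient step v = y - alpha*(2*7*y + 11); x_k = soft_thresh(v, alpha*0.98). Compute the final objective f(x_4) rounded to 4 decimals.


FISTA on f(x) = 7*x^2 + 11*x + 0.98*|x|
L = 14, alpha = 0.046
Iteration 1: beta = 0.0, y = 0.5429 + 0.0*(0.5429 - 0.5429) = 0.5429
  grad(y) = 18.6006, v = y - alpha*grad = -0.3127
  prox(v) = soft_thresh(-0.3127, 0.0451) = -0.2676
Iteration 2: beta = 0.3333, y = -0.2676 + 0.3333*(-0.2676 - 0.5429) = -0.5378
  grad(y) = 3.4704, v = y - alpha*grad = -0.6975
  prox(v) = soft_thresh(-0.6975, 0.0451) = -0.6524
Iteration 3: beta = 0.5, y = -0.6524 + 0.5*(-0.6524 + 0.2676) = -0.8448
  grad(y) = -0.8266, v = y - alpha*grad = -0.8067
  prox(v) = soft_thresh(-0.8067, 0.0451) = -0.7617
Iteration 4: beta = 0.6, y = -0.7617 + 0.6*(-0.7617 + 0.6524) = -0.8272
  grad(y) = -0.581, v = y - alpha*grad = -0.8005
  prox(v) = soft_thresh(-0.8005, 0.0451) = -0.7554
f(x_4) = 7*(-0.7554)^2 + 11*(-0.7554) + 0.98*|-0.7554| = -3.5747


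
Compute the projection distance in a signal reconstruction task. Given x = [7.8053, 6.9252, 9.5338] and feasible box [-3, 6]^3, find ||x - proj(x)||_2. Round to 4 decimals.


Project each component onto [-3, 6].
clip(7.8053) = 6.0, clip(6.9252) = 6.0, clip(9.5338) = 6.0
Projection = [6.0, 6.0, 6.0]
Squared diffs: [3.2591, 0.856, 12.4877]
Distance = sqrt(16.6028) = 4.0747


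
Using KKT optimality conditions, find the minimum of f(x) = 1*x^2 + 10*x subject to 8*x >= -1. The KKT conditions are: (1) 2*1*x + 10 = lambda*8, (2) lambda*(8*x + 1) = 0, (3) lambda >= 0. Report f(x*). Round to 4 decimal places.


Step 1: Try lambda = 0 (constraint inactive).
x_unc = -10/(2*1) = -5.0
Check: 8*-5.0 = -40.0 < -1 -- violated!
Step 2: Constraint must be active: 8*x = -1
x* = -1/8 = -0.125
lambda = (2*1*(-0.125) + 10)/8 = 1.2188
Step 3: Compute optimal value.
f(x*) = 1*(-0.125)^2 + 10*(-0.125) = -1.2344


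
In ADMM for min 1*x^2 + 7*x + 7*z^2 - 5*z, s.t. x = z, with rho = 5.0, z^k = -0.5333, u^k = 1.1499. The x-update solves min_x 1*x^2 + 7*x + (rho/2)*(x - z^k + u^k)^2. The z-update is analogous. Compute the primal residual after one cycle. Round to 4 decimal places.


ADMM iteration with rho = 5.0, z^k = -0.5333, u^k = 1.1499
Step 1: x-update.
Minimize 1*x^2 + 7*x + (5.0/2)*(x + 0.5333 + 1.1499)^2
FOC: (2*1 + 5.0)*x = -7 + 5.0*(-0.5333 - 1.1499)
x^{k+1} = -2.2023
Step 2: z-update.
Minimize 7*z^2 - 5*z + (5.0/2)*(-2.2023 - z + 1.1499)^2
FOC: (2*7 + 5.0)*z = 5 + 5.0*(-2.2023 + 1.1499)
z^{k+1} = -0.0138
Step 3: u-update.
u^{k+1} = 1.1499 - 2.2023 + 0.0138 = -1.0386
Step 4: Primal residual = |-2.2023 + 0.0138| = 2.1885


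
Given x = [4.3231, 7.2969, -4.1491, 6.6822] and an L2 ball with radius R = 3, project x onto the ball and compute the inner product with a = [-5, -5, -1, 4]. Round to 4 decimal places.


Step 1: Compute ||x|| (intermediates to 6 decimals).
||x|| = sqrt(4.3231^2 + 7.2969^2 + (-4.1491)^2 + 6.6822^2) = 11.567228
Step 2: Project.
Since ||x|| > R, scale = R/||x|| = 3/11.567228 = 0.259353, proj(x) = scale * x
proj(x) = [1.121209, 1.892473, -1.076082, 1.733049]
Step 3: Dot product.
a^T * proj(x) = -5*1.121209 - 5*1.892473 - 1*(-1.076082) + 4*1.733049 = -7.0601


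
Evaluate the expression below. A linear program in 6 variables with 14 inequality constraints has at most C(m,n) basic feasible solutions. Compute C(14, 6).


Each vertex corresponds to some choice of n active constraints out of m, so the number of vertices is at most C(m, n) = m! / (n!(m-n)!).
m = 14, n = 6
Numerator: 14 * 13 * 12 * 11 * 10 * 9
Denominator: 6! = 720
C(14, 6) = 3003


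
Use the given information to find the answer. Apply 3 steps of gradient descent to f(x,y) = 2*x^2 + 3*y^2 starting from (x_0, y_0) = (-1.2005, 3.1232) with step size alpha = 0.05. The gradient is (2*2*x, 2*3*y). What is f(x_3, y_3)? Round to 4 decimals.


Gradient descent on f(x,y) = 2*x^2 + 3*y^2.
Starting point: (-1.2005, 3.1232), alpha = 0.05
Step 1: grad_x = 2*2*-1.2005 = -4.802, grad_y = 2*3*3.1232 = 18.7392
  x_1 = -1.2005 - 0.05*-4.802 = -0.9604
  y_1 = 3.1232 - 0.05*18.7392 = 2.1862
Step 2: grad_x = 2*2*-0.9604 = -3.8416, grad_y = 2*3*2.1862 = 13.1174
  x_2 = -0.9604 - 0.05*-3.8416 = -0.7683
  y_2 = 2.1862 - 0.05*13.1174 = 1.5304
Step 3: grad_x = 2*2*-0.7683 = -3.0733, grad_y = 2*3*1.5304 = 9.1822
  x_3 = -0.7683 - 0.05*-3.0733 = -0.6147
  y_3 = 1.5304 - 0.05*9.1822 = 1.0713
f(-0.6147, 1.0713) = 2*(-0.6147)^2 + 3*1.0713^2 = 4.1984


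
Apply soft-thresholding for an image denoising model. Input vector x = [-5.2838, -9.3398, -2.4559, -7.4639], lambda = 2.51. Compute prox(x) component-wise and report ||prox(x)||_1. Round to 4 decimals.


Soft-thresholding with lambda = 2.51:
prox(-5.2838) = sign(-5.2838)*max(|-5.2838| - 2.51, 0) = -2.7738
prox(-9.3398) = sign(-9.3398)*max(|-9.3398| - 2.51, 0) = -6.8298
prox(-2.4559) = sign(-2.4559)*max(|-2.4559| - 2.51, 0) = 0.0
prox(-7.4639) = sign(-7.4639)*max(|-7.4639| - 2.51, 0) = -4.9539
prox(x) = [-2.7738, -6.8298, 0.0, -4.9539]
||prox(x)||_1 = 2.7738 + 6.8298 + 0.0 + 4.9539 = 14.5575


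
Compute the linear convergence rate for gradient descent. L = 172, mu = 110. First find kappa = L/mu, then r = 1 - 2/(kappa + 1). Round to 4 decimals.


Step 1: Compute the condition number.
kappa = L/mu = 172/110 = 1.5636
Step 2: Compute the convergence rate.
r = 1 - 2/(kappa + 1) = 1 - 2*mu/(L + mu) = (L - mu)/(L + mu) = 62/282 = 0.2199


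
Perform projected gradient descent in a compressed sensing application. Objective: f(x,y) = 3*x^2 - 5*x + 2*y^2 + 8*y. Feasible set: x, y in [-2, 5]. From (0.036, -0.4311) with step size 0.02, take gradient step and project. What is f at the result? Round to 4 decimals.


Step 1: Compute gradient at (0.036, -0.4311).
grad_x = 2*3*0.036 - 5 = -4.784
grad_y = 2*2*-0.4311 + 8 = 6.2756
Step 2: Gradient step.
x_raw = 0.036 - 0.02*-4.784 = 0.1317
y_raw = -0.4311 - 0.02*6.2756 = -0.5566
Step 3: Project onto [-2, 5].
x_proj = clip(0.1317) = 0.1317
y_proj = clip(-0.5566) = -0.5566
Step 4: Evaluate f.
f(0.1317, -0.5566) = -4.4396


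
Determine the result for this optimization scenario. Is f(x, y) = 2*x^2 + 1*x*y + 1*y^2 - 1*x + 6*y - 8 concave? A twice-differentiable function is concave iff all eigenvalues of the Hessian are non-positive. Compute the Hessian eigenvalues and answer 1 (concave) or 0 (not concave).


The Hessian of f(x,y) = 2*x^2 + 1*x*y + 1*y^2 - 1*x + 6*y - 8 is:
H = [[4, 1], [1, 2]]
Trace = 4 + 2 = 6
Determinant = 4*2 - (1)^2 = 7
Discriminant = (6)^2 - 4*7 = 8.0
Eigenvalues: lambda_1 = 1.5858, lambda_2 = 4.4142
The function is not concave.

0


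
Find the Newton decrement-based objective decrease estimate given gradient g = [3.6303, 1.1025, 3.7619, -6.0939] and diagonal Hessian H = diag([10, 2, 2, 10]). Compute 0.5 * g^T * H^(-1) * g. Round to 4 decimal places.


Step 1: H is diagonal, so H^(-1) * g = [0.363, 0.5513, 1.881, -0.6094].
Step 2: g^T H^(-1) g = sum_i g_i^2 / H_ii
  = (3.6303)^2/10 + (1.1025)^2/2 + (3.7619)^2/2 + (-6.0939)^2/10
  = 1.3179 + 0.6078 + 7.0759 + 3.7136 = 12.7152
Step 3: Objective decrease = 0.5 * g^T H^(-1) g = 6.3576


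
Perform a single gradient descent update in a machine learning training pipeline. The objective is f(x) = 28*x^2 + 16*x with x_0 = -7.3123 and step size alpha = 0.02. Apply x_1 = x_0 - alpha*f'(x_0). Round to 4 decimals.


We compute the gradient at x_0 and apply the update.
f'(x) = 56*x + 16
f'(-7.3123) = 56*-7.3123 + 16 = -393.4888
x_1 = -7.3123 - 0.02*-393.4888 = 0.5575


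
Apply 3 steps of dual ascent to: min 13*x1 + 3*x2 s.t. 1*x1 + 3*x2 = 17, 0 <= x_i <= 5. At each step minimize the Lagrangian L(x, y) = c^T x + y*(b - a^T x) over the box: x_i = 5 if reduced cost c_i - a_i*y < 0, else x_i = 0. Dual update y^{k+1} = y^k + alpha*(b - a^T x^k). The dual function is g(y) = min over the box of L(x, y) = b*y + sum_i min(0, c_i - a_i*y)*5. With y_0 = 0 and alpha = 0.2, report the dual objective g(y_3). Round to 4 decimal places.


Dual ascent for LP: min 13*x1 + 3*x2, 1*x1 + 3*x2 = 17, 0 <= x_i <= 5
Step 1: y^k = 0.0, reduced costs: (13.0, 3.0)
  x^k = (0.0, 0.0), subgradient = b - a^T x = 17.0
  y^{k+1} = 0.0 + 0.2*17.0 = 3.4
Step 2: y^k = 3.4, reduced costs: (9.6, -7.2)
  x^k = (0.0, 5.0), subgradient = b - a^T x = 2.0
  y^{k+1} = 3.4 + 0.2*2.0 = 3.8
Step 3: y^k = 3.8, reduced costs: (9.2, -8.4)
  x^k = (0.0, 5.0), subgradient = b - a^T x = 2.0
  y^{k+1} = 3.8 + 0.2*2.0 = 4.2
Dual objective at y_3 = 4.2: reduced costs (8.8, -9.6), box minimizer x = (0.0, 5.0)
g(y_3) = b*y + (c1 - a1*y)*x1 + (c2 - a2*y)*x2 = 17*4.2 + 8.8*0.0 + (-9.6)*5.0 = 71.4 + 0.0 - 48.0 = 23.4


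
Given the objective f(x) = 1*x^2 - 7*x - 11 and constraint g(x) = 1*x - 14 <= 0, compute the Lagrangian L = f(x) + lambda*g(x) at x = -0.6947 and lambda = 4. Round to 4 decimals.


Step 1: Evaluate f(x).
f(-0.6947) = 1*(-0.6947)^2 - 7*(-0.6947) - 11 = -5.6545
Step 2: Evaluate g(x).
g(-0.6947) = 1*-0.6947 - 14 = -14.6947
Step 3: Compute Lagrangian.
L = -5.6545 + 4*-14.6947 = -64.4333


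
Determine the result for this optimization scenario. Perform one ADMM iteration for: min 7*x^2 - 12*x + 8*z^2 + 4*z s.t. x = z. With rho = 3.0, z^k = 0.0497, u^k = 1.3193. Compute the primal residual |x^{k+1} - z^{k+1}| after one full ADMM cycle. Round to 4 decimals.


ADMM iteration with rho = 3.0, z^k = 0.0497, u^k = 1.3193
Step 1: x-update.
Minimize 7*x^2 - 12*x + (3.0/2)*(x - 0.0497 + 1.3193)^2
FOC: (2*7 + 3.0)*x = 12 + 3.0*(0.0497 - 1.3193)
x^{k+1} = 0.4818
Step 2: z-update.
Minimize 8*z^2 + 4*z + (3.0/2)*(0.4818 - z + 1.3193)^2
FOC: (2*8 + 3.0)*z = -4 + 3.0*(0.4818 + 1.3193)
z^{k+1} = 0.0739
Step 3: u-update.
u^{k+1} = 1.3193 + 0.4818 - 0.0739 = 1.7273
Step 4: Primal residual = |0.4818 - 0.0739| = 0.408


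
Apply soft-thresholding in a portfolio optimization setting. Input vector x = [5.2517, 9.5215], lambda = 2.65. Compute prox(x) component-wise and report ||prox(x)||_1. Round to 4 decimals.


Soft-thresholding with lambda = 2.65:
prox(5.2517) = sign(5.2517)*max(|5.2517| - 2.65, 0) = 2.6017
prox(9.5215) = sign(9.5215)*max(|9.5215| - 2.65, 0) = 6.8715
prox(x) = [2.6017, 6.8715]
||prox(x)||_1 = 2.6017 + 6.8715 = 9.4732


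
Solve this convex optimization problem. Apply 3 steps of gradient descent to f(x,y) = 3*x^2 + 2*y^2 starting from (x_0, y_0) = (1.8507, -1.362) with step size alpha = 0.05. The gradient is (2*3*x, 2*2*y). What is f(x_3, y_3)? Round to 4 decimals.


Gradient descent on f(x,y) = 3*x^2 + 2*y^2.
Starting point: (1.8507, -1.362), alpha = 0.05
Step 1: grad_x = 2*3*1.8507 = 11.1042, grad_y = 2*2*-1.362 = -5.448
  x_1 = 1.8507 - 0.05*11.1042 = 1.2955
  y_1 = -1.362 - 0.05*-5.448 = -1.0896
Step 2: grad_x = 2*3*1.2955 = 7.7729, grad_y = 2*2*-1.0896 = -4.3584
  x_2 = 1.2955 - 0.05*7.7729 = 0.9068
  y_2 = -1.0896 - 0.05*-4.3584 = -0.8717
Step 3: grad_x = 2*3*0.9068 = 5.4411, grad_y = 2*2*-0.8717 = -3.4867
  x_3 = 0.9068 - 0.05*5.4411 = 0.6348
  y_3 = -0.8717 - 0.05*-3.4867 = -0.6973
f(0.6348, -0.6973) = 3*0.6348^2 + 2*(-0.6973)^2 = 2.1815


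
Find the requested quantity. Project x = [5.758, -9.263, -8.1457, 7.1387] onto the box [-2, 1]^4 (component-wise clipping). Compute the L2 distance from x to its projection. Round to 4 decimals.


Project each component onto [-2, 1].
clip(5.758) = 1.0, clip(-9.263) = -2.0, clip(-8.1457) = -2.0, clip(7.1387) = 1.0
Projection = [1.0, -2.0, -2.0, 1.0]
Squared diffs: [22.6386, 52.7512, 37.7696, 37.6836]
Distance = sqrt(150.843) = 12.2818


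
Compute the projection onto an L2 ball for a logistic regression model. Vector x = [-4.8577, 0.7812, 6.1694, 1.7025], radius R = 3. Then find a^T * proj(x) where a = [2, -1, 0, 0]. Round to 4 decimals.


Step 1: Compute ||x|| (intermediates to 6 decimals).
||x|| = sqrt((-4.8577)^2 + 0.7812^2 + 6.1694^2 + 1.7025^2) = 8.072641
Step 2: Project.
Since ||x|| > R, scale = R/||x|| = 3/8.072641 = 0.371626, proj(x) = scale * x
proj(x) = [-1.805248, 0.290314, 2.292709, 0.632693]
Step 3: Dot product.
a^T * proj(x) = 2*(-1.805248) - 1*0.290314 + 0*2.292709 + 0*0.632693 = -3.9008


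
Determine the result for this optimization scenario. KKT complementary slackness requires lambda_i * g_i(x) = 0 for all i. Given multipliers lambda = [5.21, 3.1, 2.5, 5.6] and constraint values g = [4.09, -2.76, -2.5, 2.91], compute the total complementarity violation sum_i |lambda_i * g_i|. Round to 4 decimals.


KKT complementary slackness check:
lambda_1 * g_1 = 5.21 * 4.09 = 21.3089
lambda_2 * g_2 = 3.1 * -2.76 = -8.556
lambda_3 * g_3 = 2.5 * -2.5 = -6.25
lambda_4 * g_4 = 5.6 * 2.91 = 16.296
Total violation = 21.3089 + 8.556 + 6.25 + 16.296 = 52.4109


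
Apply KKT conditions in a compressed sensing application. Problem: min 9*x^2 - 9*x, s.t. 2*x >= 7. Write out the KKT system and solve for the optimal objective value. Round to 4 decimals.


Step 1: Try lambda = 0 (constraint inactive).
x_unc = 9/(2*9) = 0.5
Check: 2*0.5 = 1.0 < 7 -- violated!
Step 2: Constraint must be active: 2*x = 7
x* = 7/2 = 3.5
lambda = (2*9*3.5 - 9)/2 = 27.0
Step 3: Compute optimal value.
f(x*) = 9*3.5^2 - 9*3.5 = 78.75


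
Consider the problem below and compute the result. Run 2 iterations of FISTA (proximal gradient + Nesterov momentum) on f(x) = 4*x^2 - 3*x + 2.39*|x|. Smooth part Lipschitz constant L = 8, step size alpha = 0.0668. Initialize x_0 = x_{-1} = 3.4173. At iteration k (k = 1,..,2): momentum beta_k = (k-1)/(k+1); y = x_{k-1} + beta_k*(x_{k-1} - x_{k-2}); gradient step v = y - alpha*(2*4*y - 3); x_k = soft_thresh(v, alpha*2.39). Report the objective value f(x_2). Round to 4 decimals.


FISTA on f(x) = 4*x^2 - 3*x + 2.39*|x|
L = 8, alpha = 0.0668
Iteration 1: beta = 0.0, y = 3.4173 + 0.0*(3.4173 - 3.4173) = 3.4173
  grad(y) = 24.3384, v = y - alpha*grad = 1.7915
  prox(v) = soft_thresh(1.7915, 0.1597) = 1.6318
Iteration 2: beta = 0.3333, y = 1.6318 + 0.3333*(1.6318 - 3.4173) = 1.0367
  grad(y) = 5.2935, v = y - alpha*grad = 0.6831
  prox(v) = soft_thresh(0.6831, 0.1597) = 0.5234
f(x_2) = 4*0.5234^2 - 3*0.5234 + 2.39*|0.5234| = 0.7766


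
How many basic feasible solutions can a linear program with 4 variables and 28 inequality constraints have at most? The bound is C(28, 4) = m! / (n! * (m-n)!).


Each vertex corresponds to some choice of n active constraints out of m, so the number of vertices is at most C(m, n) = m! / (n!(m-n)!).
m = 28, n = 4
Numerator: 28 * 27 * 26 * 25
Denominator: 4! = 24
C(28, 4) = 20475


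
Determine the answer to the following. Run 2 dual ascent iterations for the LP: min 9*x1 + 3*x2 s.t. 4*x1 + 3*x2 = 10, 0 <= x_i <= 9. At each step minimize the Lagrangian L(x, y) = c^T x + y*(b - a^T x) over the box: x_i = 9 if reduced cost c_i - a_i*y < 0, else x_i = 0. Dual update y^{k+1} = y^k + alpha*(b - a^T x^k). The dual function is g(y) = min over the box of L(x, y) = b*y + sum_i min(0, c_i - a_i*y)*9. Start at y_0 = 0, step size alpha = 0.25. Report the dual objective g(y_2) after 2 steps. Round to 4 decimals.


Dual ascent for LP: min 9*x1 + 3*x2, 4*x1 + 3*x2 = 10, 0 <= x_i <= 9
Step 1: y^k = 0.0, reduced costs: (9.0, 3.0)
  x^k = (0.0, 0.0), subgradient = b - a^T x = 10.0
  y^{k+1} = 0.0 + 0.25*10.0 = 2.5
Step 2: y^k = 2.5, reduced costs: (-1.0, -4.5)
  x^k = (9.0, 9.0), subgradient = b - a^T x = -53.0
  y^{k+1} = 2.5 + 0.25*-53.0 = -10.75
Dual objective at y_2 = -10.75: reduced costs (52.0, 35.25), box minimizer x = (0.0, 0.0)
g(y_2) = b*y + (c1 - a1*y)*x1 + (c2 - a2*y)*x2 = 10*(-10.75) + 52.0*0.0 + 35.25*0.0 = -107.5 + 0.0 + 0.0 = -107.5


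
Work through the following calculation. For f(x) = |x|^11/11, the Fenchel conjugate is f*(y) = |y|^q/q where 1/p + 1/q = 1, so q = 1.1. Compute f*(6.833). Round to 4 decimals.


The conjugate exponent q satisfies 1/p + 1/q = 1.
p = 11, so q = 11/(11 - 1) = 1.1
|y|^q = 6.833^1.1 = 8.2808
f*(6.833) = 8.2808 / 1.1 = 7.528


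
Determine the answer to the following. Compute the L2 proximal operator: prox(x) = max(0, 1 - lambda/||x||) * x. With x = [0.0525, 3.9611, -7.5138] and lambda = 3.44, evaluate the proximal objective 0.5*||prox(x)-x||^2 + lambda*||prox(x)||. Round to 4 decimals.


Step 1: Compute ||x||.
||x|| = 8.4941
Step 2: Compute scaling factor.
scale = max(0, 1 - 3.44/8.4941) = 0.595
Step 3: prox(x) = [0.0312, 2.3569, -4.4708]
||prox(x)|| = 5.0541
Step 4: Proximal objective.
0.5*||prox-x||^2 = 5.9168
lambda*||prox|| = 17.3861
Total = 23.303


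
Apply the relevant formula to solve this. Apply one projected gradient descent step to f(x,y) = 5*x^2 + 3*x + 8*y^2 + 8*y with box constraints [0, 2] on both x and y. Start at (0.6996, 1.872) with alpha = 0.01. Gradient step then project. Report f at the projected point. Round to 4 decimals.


Step 1: Compute gradient at (0.6996, 1.872).
grad_x = 2*5*0.6996 + 3 = 9.996
grad_y = 2*8*1.872 + 8 = 37.952
Step 2: Gradient step.
x_raw = 0.6996 - 0.01*9.996 = 0.5996
y_raw = 1.872 - 0.01*37.952 = 1.4925
Step 3: Project onto [0, 2].
x_proj = clip(0.5996) = 0.5996
y_proj = clip(1.4925) = 1.4925
Step 4: Evaluate f.
f(0.5996, 1.4925) = 33.3566


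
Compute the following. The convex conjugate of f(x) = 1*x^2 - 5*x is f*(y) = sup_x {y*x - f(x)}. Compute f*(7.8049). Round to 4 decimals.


f*(y) = sup_x {y*x - a*x^2 - b*x} = sup_x {(y-b)*x - a*x^2}
FOC: (y - b) - 2a*x = 0 => x* = (y - b)/(2a)
x* = (7.8049 + 5)/(2*1) = 6.4025
f*(7.8049) = (y-b)^2/(4a) = (7.8049 + 5)^2/(4*1)
= 163.9655/4 = 40.9914


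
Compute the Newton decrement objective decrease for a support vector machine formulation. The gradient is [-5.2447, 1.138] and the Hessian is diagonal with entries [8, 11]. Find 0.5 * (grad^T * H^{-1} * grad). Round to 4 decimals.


Step 1: H is diagonal, so H^(-1) * g = [-0.6556, 0.1035].
Step 2: g^T H^(-1) g = sum_i g_i^2 / H_ii
  = (-5.2447)^2/8 + (1.138)^2/11
  = 3.4384 + 0.1177 = 3.5561
Step 3: Objective decrease = 0.5 * g^T H^(-1) g = 1.778


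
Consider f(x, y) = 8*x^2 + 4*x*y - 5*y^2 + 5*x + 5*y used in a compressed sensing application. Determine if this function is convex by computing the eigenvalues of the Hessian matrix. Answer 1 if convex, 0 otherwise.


The Hessian of f(x,y) = 8*x^2 + 4*x*y - 5*y^2 + 5*x + 5*y is:
H = [[16, 4], [4, -10]]
Trace = 16 - 10 = 6
Determinant = 16*-10 - (4)^2 = -176
Discriminant = (6)^2 - 4*-176 = 740.0
Eigenvalues: lambda_1 = -10.6015, lambda_2 = 16.6015
The function is not convex.

0


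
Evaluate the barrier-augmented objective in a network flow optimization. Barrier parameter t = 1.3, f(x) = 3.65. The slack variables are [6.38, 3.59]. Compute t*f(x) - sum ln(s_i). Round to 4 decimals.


Step 1: Compute log-barrier.
ln values: [1.8532, 1.2782]
phi = -(1.8532 + 1.2782) = -3.1313
Step 2: Compute augmented objective.
t*f(x) = 1.3*3.65 = 4.745
Total = 4.745 - 3.1313 = 1.6137


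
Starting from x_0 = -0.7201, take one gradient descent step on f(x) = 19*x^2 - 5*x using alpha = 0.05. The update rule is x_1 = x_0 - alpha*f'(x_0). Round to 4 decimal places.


We compute the gradient at x_0 and apply the update.
f'(x) = 38*x - 5
f'(-0.7201) = 38*-0.7201 - 5 = -32.3638
x_1 = -0.7201 - 0.05*-32.3638 = 0.8981


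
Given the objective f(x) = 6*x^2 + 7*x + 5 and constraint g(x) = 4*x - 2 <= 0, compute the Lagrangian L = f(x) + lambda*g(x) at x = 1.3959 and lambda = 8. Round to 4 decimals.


Step 1: Evaluate f(x).
f(1.3959) = 6*1.3959^2 + 7*1.3959 + 5 = 26.4625
Step 2: Evaluate g(x).
g(1.3959) = 4*1.3959 - 2 = 3.5836
Step 3: Compute Lagrangian.
L = 26.4625 + 8*3.5836 = 55.1313


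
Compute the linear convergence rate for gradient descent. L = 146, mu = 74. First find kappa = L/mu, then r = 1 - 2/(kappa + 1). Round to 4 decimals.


Step 1: Compute the condition number.
kappa = L/mu = 146/74 = 1.973
Step 2: Compute the convergence rate.
r = 1 - 2/(kappa + 1) = 1 - 2*mu/(L + mu) = (L - mu)/(L + mu) = 72/220 = 0.3273


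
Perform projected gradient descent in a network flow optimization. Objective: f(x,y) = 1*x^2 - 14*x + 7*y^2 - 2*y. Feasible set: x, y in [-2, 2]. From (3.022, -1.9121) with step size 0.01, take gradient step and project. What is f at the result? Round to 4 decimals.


Step 1: Compute gradient at (3.022, -1.9121).
grad_x = 2*1*3.022 - 14 = -7.956
grad_y = 2*7*-1.9121 - 2 = -28.7694
Step 2: Gradient step.
x_raw = 3.022 - 0.01*-7.956 = 3.1016
y_raw = -1.9121 - 0.01*-28.7694 = -1.6244
Step 3: Project onto [-2, 2].
x_proj = clip(3.1016) = 2.0
y_proj = clip(-1.6244) = -1.6244
Step 4: Evaluate f.
f(2.0, -1.6244) = -2.2803


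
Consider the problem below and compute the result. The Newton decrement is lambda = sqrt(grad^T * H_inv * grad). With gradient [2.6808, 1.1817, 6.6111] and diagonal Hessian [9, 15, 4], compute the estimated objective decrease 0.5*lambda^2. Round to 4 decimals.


Step 1: H is diagonal, so H^(-1) * g = [0.2979, 0.0788, 1.6528].
Step 2: g^T H^(-1) g = sum_i g_i^2 / H_ii
  = (2.6808)^2/9 + (1.1817)^2/15 + (6.6111)^2/4
  = 0.7985 + 0.0931 + 10.9267 = 11.8183
Step 3: Objective decrease = 0.5 * g^T H^(-1) g = 5.9091


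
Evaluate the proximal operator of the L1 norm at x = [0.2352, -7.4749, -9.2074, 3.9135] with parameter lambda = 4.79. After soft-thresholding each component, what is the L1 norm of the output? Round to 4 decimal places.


Soft-thresholding with lambda = 4.79:
prox(0.2352) = sign(0.2352)*max(|0.2352| - 4.79, 0) = 0.0
prox(-7.4749) = sign(-7.4749)*max(|-7.4749| - 4.79, 0) = -2.6849
prox(-9.2074) = sign(-9.2074)*max(|-9.2074| - 4.79, 0) = -4.4174
prox(3.9135) = sign(3.9135)*max(|3.9135| - 4.79, 0) = 0.0
prox(x) = [0.0, -2.6849, -4.4174, 0.0]
||prox(x)||_1 = 0.0 + 2.6849 + 4.4174 + 0.0 = 7.1023


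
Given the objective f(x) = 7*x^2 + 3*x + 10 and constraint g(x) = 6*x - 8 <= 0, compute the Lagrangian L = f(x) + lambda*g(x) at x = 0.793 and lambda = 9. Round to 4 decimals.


Step 1: Evaluate f(x).
f(0.793) = 7*0.793^2 + 3*0.793 + 10 = 16.7809
Step 2: Evaluate g(x).
g(0.793) = 6*0.793 - 8 = -3.242
Step 3: Compute Lagrangian.
L = 16.7809 + 9*-3.242 = -12.3971


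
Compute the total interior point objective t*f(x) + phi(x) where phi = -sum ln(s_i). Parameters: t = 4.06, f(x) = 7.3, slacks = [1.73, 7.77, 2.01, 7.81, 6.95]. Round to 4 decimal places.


Step 1: Compute log-barrier.
ln values: [0.5481, 2.0503, 0.6981, 2.0554, 1.9387]
phi = -(0.5481 + 2.0503 + 0.6981 + 2.0554 + 1.9387) = -7.2907
Step 2: Compute augmented objective.
t*f(x) = 4.06*7.3 = 29.638
Total = 29.638 - 7.2907 = 22.3473


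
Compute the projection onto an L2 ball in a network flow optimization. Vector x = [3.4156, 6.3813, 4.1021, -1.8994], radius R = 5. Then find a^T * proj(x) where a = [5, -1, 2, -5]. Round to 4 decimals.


Step 1: Compute ||x|| (intermediates to 6 decimals).
||x|| = sqrt(3.4156^2 + 6.3813^2 + 4.1021^2 + (-1.8994)^2) = 8.533596
Step 2: Project.
Since ||x|| > R, scale = R/||x|| = 5/8.533596 = 0.585919, proj(x) = scale * x
proj(x) = [2.001265, 3.738925, 2.403498, -1.112895]
Step 3: Dot product.
a^T * proj(x) = 5*2.001265 - 1*3.738925 + 2*2.403498 - 5*(-1.112895) = 16.6389


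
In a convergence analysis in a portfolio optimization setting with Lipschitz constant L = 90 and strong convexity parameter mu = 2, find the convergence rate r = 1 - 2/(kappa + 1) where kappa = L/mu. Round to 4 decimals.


Step 1: Compute the condition number.
kappa = L/mu = 90/2 = 45.0
Step 2: Compute the convergence rate.
r = 1 - 2/(kappa + 1) = 1 - 2*mu/(L + mu) = (L - mu)/(L + mu) = 88/92 = 0.9565


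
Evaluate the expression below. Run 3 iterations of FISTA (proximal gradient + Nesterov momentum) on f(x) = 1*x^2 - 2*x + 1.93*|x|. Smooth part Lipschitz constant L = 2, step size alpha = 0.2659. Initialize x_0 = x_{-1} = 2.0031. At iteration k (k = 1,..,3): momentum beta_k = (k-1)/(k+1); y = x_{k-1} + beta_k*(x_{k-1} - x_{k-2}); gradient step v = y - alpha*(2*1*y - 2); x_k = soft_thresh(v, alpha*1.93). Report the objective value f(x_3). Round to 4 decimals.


FISTA on f(x) = 1*x^2 - 2*x + 1.93*|x|
L = 2, alpha = 0.2659
Iteration 1: beta = 0.0, y = 2.0031 + 0.0*(2.0031 - 2.0031) = 2.0031
  grad(y) = 2.0062, v = y - alpha*grad = 1.4697
  prox(v) = soft_thresh(1.4697, 0.5132) = 0.9565
Iteration 2: beta = 0.3333, y = 0.9565 + 0.3333*(0.9565 - 2.0031) = 0.6076
  grad(y) = -0.7848, v = y - alpha*grad = 0.8163
  prox(v) = soft_thresh(0.8163, 0.5132) = 0.3031
Iteration 3: beta = 0.5, y = 0.3031 + 0.5*(0.3031 - 0.9565) = -0.0236
  grad(y) = -2.0472, v = y - alpha*grad = 0.5207
  prox(v) = soft_thresh(0.5207, 0.5132) = 0.0076
f(x_3) = 1*0.0076^2 - 2*0.0076 + 1.93*|0.0076| = -0.0005


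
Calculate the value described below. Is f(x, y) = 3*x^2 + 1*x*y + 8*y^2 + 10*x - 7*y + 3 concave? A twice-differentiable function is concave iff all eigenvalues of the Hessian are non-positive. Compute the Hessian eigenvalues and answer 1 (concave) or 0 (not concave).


The Hessian of f(x,y) = 3*x^2 + 1*x*y + 8*y^2 + 10*x - 7*y + 3 is:
H = [[6, 1], [1, 16]]
Trace = 6 + 16 = 22
Determinant = 6*16 - (1)^2 = 95
Discriminant = (22)^2 - 4*95 = 104.0
Eigenvalues: lambda_1 = 5.901, lambda_2 = 16.099
The function is not concave.

0


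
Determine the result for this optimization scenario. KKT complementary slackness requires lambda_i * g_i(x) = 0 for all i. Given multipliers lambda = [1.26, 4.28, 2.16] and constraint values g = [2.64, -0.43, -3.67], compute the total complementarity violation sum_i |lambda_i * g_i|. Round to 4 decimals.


KKT complementary slackness check:
lambda_1 * g_1 = 1.26 * 2.64 = 3.3264
lambda_2 * g_2 = 4.28 * -0.43 = -1.8404
lambda_3 * g_3 = 2.16 * -3.67 = -7.9272
Total violation = 3.3264 + 1.8404 + 7.9272 = 13.094


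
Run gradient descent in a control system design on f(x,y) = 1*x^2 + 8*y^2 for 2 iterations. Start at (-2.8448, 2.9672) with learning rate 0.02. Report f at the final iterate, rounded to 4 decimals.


Gradient descent on f(x,y) = 1*x^2 + 8*y^2.
Starting point: (-2.8448, 2.9672), alpha = 0.02
Step 1: grad_x = 2*1*-2.8448 = -5.6896, grad_y = 2*8*2.9672 = 47.4752
  x_1 = -2.8448 - 0.02*-5.6896 = -2.731
  y_1 = 2.9672 - 0.02*47.4752 = 2.0177
Step 2: grad_x = 2*1*-2.731 = -5.462, grad_y = 2*8*2.0177 = 32.2831
  x_2 = -2.731 - 0.02*-5.462 = -2.6218
  y_2 = 2.0177 - 0.02*32.2831 = 1.372
f(-2.6218, 1.372) = 1*(-2.6218)^2 + 8*1.372^2 = 21.9335


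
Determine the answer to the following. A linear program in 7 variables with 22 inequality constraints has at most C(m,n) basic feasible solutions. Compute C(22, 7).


Each vertex corresponds to some choice of n active constraints out of m, so the number of vertices is at most C(m, n) = m! / (n!(m-n)!).
m = 22, n = 7
Numerator: 22 * 21 * 20 * 19 * 18 * 17 * 16
Denominator: 7! = 5040
C(22, 7) = 170544


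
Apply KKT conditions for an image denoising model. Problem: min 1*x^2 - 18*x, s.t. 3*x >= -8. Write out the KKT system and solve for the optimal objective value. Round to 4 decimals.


Step 1: Try lambda = 0 (constraint inactive).
Stationarity: 2*1*x - 18 = 0
x* = 18/(2*1) = 9.0
Check constraint: 3*9.0 = 27.0 >= -8 -- satisfied.
Step 2: Compute optimal value.
f(x*) = 1*9.0^2 - 18*9.0 = -81.0


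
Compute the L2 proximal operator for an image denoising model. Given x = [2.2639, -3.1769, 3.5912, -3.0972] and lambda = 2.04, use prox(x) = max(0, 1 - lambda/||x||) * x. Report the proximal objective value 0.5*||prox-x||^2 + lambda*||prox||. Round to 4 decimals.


Step 1: Compute ||x||.
||x|| = 6.1406
Step 2: Compute scaling factor.
scale = max(0, 1 - 2.04/6.1406) = 0.6678
Step 3: prox(x) = [1.5118, -2.1215, 2.3982, -2.0683]
||prox(x)|| = 4.1006
Step 4: Proximal objective.
0.5*||prox-x||^2 = 2.0808
lambda*||prox|| = 8.3652
Total = 10.4461
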